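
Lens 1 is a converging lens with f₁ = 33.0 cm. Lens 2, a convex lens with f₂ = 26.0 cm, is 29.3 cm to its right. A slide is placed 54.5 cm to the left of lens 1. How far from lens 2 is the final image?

Lens 1: 1/d_i1 = 1/f₁ − 1/d_o1 = 1/(33.0) − 1/(54.5) = 0.01195, so d_i1 = 83.65 cm.
The intermediate image is 83.65 cm to the right of lens 1, which lies 54.35 cm to the right of lens 2 — a virtual object — so d_o2 = −54.35 cm.
Lens 2: 1/d_i2 = 1/f₂ − 1/d_o2 = 1/(26.0) − 1/(-54.35) = 0.05686, so d_i2 = 17.6 cm.
The final image is real, 17.6 cm to the right of lens 2 (overall magnification ≈ -0.50).

17.6 cm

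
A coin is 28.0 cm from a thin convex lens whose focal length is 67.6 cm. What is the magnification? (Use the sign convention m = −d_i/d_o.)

m = +1.71

1/d_i = 1/f − 1/d_o = 1/(67.60) − 1/(28.0) = -0.02092, so d_i = -47.80 cm.
m = −d_i/d_o = −(-47.80)/(28.0) = +1.71.
The image is virtual, upright and enlarged, on the same side as the object.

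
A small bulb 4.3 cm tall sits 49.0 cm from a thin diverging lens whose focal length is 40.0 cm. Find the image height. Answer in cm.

1.93 cm

For a diverging lens, f = -40.0 cm.
1/d_i = 1/f − 1/d_o = 1/(-40.00) − 1/(49.0) = -0.04541, so d_i = -22.02 cm.
m = −d_i/d_o = +0.4494.
|h_i| = |m|·h_o = 0.4494 × 4.3 = 1.93 cm. The image is virtual, upright and reduced, on the same side as the object.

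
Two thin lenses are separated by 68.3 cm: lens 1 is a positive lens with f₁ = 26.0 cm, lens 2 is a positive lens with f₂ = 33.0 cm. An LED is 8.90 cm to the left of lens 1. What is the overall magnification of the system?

Lens 1: 1/d_i1 = 1/(26.0) − 1/(8.90) = -0.07390, so d_i1 = -13.53 cm; m₁ = −d_i1/d_o1 = +1.520.
d_o2 = 68.3 − (-13.53) = 81.83 cm.
Lens 2: 1/d_i2 = 1/(33.0) − 1/(81.83) = 0.01808, so d_i2 = 55.30 cm; m₂ = −d_i2/d_o2 = -0.6758.
m = m₁·m₂ = (+1.520)(-0.6758) = -1.03.

m = -1.03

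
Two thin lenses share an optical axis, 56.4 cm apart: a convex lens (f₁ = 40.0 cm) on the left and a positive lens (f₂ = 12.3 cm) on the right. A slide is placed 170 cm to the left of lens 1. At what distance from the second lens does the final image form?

Lens 1: 1/d_i1 = 1/f₁ − 1/d_o1 = 1/(40.0) − 1/(170) = 0.01912, so d_i1 = 52.31 cm.
The intermediate image is 52.31 cm to the right of lens 1, which is 56.4 − (52.31) = 4.090 cm to the left of lens 2, so d_o2 = +4.090 cm.
Lens 2: 1/d_i2 = 1/f₂ − 1/d_o2 = 1/(12.3) − 1/(4.090) = -0.1632, so d_i2 = -6.13 cm.
The final image is virtual, 6.13 cm to the left of lens 2 (overall magnification ≈ -0.46).

6.13 cm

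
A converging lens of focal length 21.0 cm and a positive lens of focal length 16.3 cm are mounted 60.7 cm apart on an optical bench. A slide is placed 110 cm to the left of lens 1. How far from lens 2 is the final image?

30.7 cm

Lens 1: 1/d_i1 = 1/f₁ − 1/d_o1 = 1/(21.0) − 1/(110) = 0.03853, so d_i1 = 25.96 cm.
The intermediate image is 25.96 cm to the right of lens 1, which is 60.7 − (25.96) = 34.74 cm to the left of lens 2, so d_o2 = +34.74 cm.
Lens 2: 1/d_i2 = 1/f₂ − 1/d_o2 = 1/(16.3) − 1/(34.74) = 0.03256, so d_i2 = 30.7 cm.
The final image is real, 30.7 cm to the right of lens 2 (overall magnification ≈ 0.21).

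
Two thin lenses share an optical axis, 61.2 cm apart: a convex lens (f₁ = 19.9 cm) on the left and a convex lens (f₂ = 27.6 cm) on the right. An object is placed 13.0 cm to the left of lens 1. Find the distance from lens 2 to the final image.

38.3 cm

Lens 1: 1/d_i1 = 1/f₁ − 1/d_o1 = 1/(19.9) − 1/(13.0) = -0.02667, so d_i1 = -37.49 cm.
The intermediate image is 37.49 cm to the left of lens 1 (virtual), which is 61.2 − (-37.49) = 98.69 cm to the left of lens 2, so d_o2 = +98.69 cm.
Lens 2: 1/d_i2 = 1/f₂ − 1/d_o2 = 1/(27.6) − 1/(98.69) = 0.02610, so d_i2 = 38.3 cm.
The final image is real, 38.3 cm to the right of lens 2 (overall magnification ≈ -1.1).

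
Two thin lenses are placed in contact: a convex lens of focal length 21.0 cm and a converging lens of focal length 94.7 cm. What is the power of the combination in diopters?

P₁ = 1/f₁ = 1/(0.210 m) = +4.762 D; P₂ = 1/f₂ = 1/(0.947 m) = +1.056 D.
For thin lenses in contact, P = P₁ + P₂ = (+4.762) + (+1.056) = +5.82 D.

P = +5.82 D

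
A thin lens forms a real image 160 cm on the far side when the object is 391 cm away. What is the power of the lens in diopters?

P = +0.881 D

d_i = +160 cm.
1/f = 1/d_o + 1/d_i = 1/(391) + 1/(160) = 0.008808 cm⁻¹.
f = 113.5 cm = 1.135 m, so P = 1/f = +0.881 D.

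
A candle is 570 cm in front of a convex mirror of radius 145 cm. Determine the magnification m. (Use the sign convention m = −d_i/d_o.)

m = +0.113

f = R/2 = 145/2 = 72.50 cm; for a convex mirror, f = -72.50 cm.
1/d_i = 1/f − 1/d_o = 1/(-72.50) − 1/(570) = -0.01555, so d_i = -64.32 cm.
m = −d_i/d_o = −(-64.32)/(570) = +0.113.
The image is virtual, upright and reduced, behind the mirror.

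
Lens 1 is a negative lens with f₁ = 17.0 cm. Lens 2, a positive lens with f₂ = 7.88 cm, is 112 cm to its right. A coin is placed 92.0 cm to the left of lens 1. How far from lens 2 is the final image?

8.40 cm

Lens 1 is diverging, so f₁ = −17.0 cm.
Lens 1: 1/d_i1 = 1/f₁ − 1/d_o1 = 1/(-17.0) − 1/(92.0) = -0.06969, so d_i1 = -14.35 cm.
The intermediate image is 14.35 cm to the left of lens 1 (virtual), which is 112 − (-14.35) = 126.3 cm to the left of lens 2, so d_o2 = +126.3 cm.
Lens 2: 1/d_i2 = 1/f₂ − 1/d_o2 = 1/(7.88) − 1/(126.3) = 0.1190, so d_i2 = 8.40 cm.
The final image is real, 8.40 cm to the right of lens 2 (overall magnification ≈ -0.010).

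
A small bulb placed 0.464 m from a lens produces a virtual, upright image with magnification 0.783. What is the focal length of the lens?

f = -1.67 m (diverging)

m = −d_i/d_o ⇒ d_i = −m·d_o = −(+0.783)·(0.464) = -0.3633 m.
1/f = 1/d_o + 1/d_i = 1/(0.464) + 1/(-0.3633) = -0.5974, so f = -1.67 m.
Since f is negative, the lens is diverging.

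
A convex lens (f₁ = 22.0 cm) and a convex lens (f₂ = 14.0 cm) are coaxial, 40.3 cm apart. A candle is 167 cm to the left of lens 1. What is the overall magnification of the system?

m = +2.21

Lens 1: 1/d_i1 = 1/(22.0) − 1/(167) = 0.03947, so d_i1 = 25.34 cm; m₁ = −d_i1/d_o1 = -0.1517.
d_o2 = 40.3 − (25.34) = 14.96 cm.
Lens 2: 1/d_i2 = 1/(14.0) − 1/(14.96) = 0.004584, so d_i2 = 218.2 cm; m₂ = −d_i2/d_o2 = -14.58.
m = m₁·m₂ = (-0.1517)(-14.58) = +2.21.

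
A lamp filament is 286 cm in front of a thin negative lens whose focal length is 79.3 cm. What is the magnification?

m = +0.217

For a negative lens, f = -79.3 cm.
1/d_i = 1/f − 1/d_o = 1/(-79.30) − 1/(286) = -0.01611, so d_i = -62.09 cm.
m = −d_i/d_o = −(-62.09)/(286) = +0.217.
The image is virtual, upright and reduced, on the same side as the object.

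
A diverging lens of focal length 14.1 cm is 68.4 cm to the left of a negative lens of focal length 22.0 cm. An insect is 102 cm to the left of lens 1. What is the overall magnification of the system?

f₁ = −14.1 cm (diverging).
Lens 1: 1/d_i1 = 1/(-14.1) − 1/(102) = -0.08073, so d_i1 = -12.39 cm; m₁ = −d_i1/d_o1 = +0.1215.
d_o2 = 68.4 − (-12.39) = 80.79 cm.
f₂ = −22.0 cm (diverging).
Lens 2: 1/d_i2 = 1/(-22.0) − 1/(80.79) = -0.05783, so d_i2 = -17.29 cm; m₂ = −d_i2/d_o2 = +0.2140.
m = m₁·m₂ = (+0.1215)(+0.2140) = +0.0260.

m = +0.0260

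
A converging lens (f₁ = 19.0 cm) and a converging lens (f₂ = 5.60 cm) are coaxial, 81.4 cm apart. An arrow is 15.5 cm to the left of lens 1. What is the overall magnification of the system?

m = -0.190

Lens 1: 1/d_i1 = 1/(19.0) − 1/(15.5) = -0.01188, so d_i1 = -84.14 cm; m₁ = −d_i1/d_o1 = +5.428.
d_o2 = 81.4 − (-84.14) = 165.5 cm.
Lens 2: 1/d_i2 = 1/(5.60) − 1/(165.5) = 0.1725, so d_i2 = 5.796 cm; m₂ = −d_i2/d_o2 = -0.03502.
m = m₁·m₂ = (+5.428)(-0.03502) = -0.190.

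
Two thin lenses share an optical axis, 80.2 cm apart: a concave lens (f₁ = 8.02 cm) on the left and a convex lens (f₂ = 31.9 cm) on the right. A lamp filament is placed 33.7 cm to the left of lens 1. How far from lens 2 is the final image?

50.5 cm

Lens 1 is diverging, so f₁ = −8.02 cm.
Lens 1: 1/d_i1 = 1/f₁ − 1/d_o1 = 1/(-8.02) − 1/(33.7) = -0.1544, so d_i1 = -6.478 cm.
The intermediate image is 6.478 cm to the left of lens 1 (virtual), which is 80.2 − (-6.478) = 86.68 cm to the left of lens 2, so d_o2 = +86.68 cm.
Lens 2: 1/d_i2 = 1/f₂ − 1/d_o2 = 1/(31.9) − 1/(86.68) = 0.01981, so d_i2 = 50.5 cm.
The final image is real, 50.5 cm to the right of lens 2 (overall magnification ≈ -0.11).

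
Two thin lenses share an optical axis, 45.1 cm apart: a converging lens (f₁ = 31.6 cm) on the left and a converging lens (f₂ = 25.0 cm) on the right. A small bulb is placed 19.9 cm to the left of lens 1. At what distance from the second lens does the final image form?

Lens 1: 1/d_i1 = 1/f₁ − 1/d_o1 = 1/(31.6) − 1/(19.9) = -0.01861, so d_i1 = -53.75 cm.
The intermediate image is 53.75 cm to the left of lens 1 (virtual), which is 45.1 − (-53.75) = 98.85 cm to the left of lens 2, so d_o2 = +98.85 cm.
Lens 2: 1/d_i2 = 1/f₂ − 1/d_o2 = 1/(25.0) − 1/(98.85) = 0.02988, so d_i2 = 33.5 cm.
The final image is real, 33.5 cm to the right of lens 2 (overall magnification ≈ -0.91).

33.5 cm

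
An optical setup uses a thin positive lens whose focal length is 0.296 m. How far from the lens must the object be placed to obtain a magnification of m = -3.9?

m = −d_i/d_o ⇒ d_i = −m·d_o.
1/f = 1/d_o + 1/d_i = 1/d_o − 1/(m·d_o) = (1 − 1/m)/d_o, so d_o = f(1 − 1/m) = (0.2960)(1 − 1/(-3.9)) = 0.372 m.

0.372 m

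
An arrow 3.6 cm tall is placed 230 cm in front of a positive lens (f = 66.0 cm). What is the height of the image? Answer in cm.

1.45 cm

1/d_i = 1/f − 1/d_o = 1/(66.00) − 1/(230) = 0.01080, so d_i = 92.56 cm.
m = −d_i/d_o = -0.4024.
|h_i| = |m|·h_o = 0.4024 × 3.6 = 1.45 cm. The image is real, inverted and reduced, on the far side of the lens.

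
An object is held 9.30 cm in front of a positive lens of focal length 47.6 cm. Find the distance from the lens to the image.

11.6 cm

Thin-lens equation: 1/d_i = 1/f − 1/d_o = 1/(47.60) − 1/(9.30) = 0.02101 − 0.1075 = -0.08652, so d_i = -11.6 cm.
The image is virtual, upright and enlarged, on the same side as the object.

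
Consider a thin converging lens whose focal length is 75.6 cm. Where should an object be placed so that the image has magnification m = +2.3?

42.7 cm

m = −d_i/d_o ⇒ d_i = −m·d_o.
1/f = 1/d_o + 1/d_i = 1/d_o − 1/(m·d_o) = (1 − 1/m)/d_o, so d_o = f(1 − 1/m) = (75.60)(1 − 1/(+2.3)) = 42.7 cm.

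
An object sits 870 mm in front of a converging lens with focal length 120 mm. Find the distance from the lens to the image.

139 mm

Thin-lens equation: 1/v = 1/f − 1/u = 1/(120.0) − 1/(870) = 0.008333 − 0.001149 = 0.007184, so v = 139 mm.
The image is real, inverted and reduced, on the far side of the lens.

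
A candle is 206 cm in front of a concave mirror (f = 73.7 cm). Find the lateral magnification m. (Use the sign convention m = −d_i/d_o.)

1/d_i = 1/f − 1/d_o = 1/(73.70) − 1/(206) = 0.008714, so d_i = 114.8 cm.
m = −d_i/d_o = −(114.8)/(206) = -0.557.
The image is real, inverted and reduced, in front of the mirror.

m = -0.557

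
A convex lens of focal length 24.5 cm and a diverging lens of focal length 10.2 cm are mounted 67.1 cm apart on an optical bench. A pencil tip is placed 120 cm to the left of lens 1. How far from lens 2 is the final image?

7.96 cm

Lens 1: 1/d_i1 = 1/f₁ − 1/d_o1 = 1/(24.5) − 1/(120) = 0.03248, so d_i1 = 30.79 cm.
The intermediate image is 30.79 cm to the right of lens 1, which is 67.1 − (30.79) = 36.31 cm to the left of lens 2, so d_o2 = +36.31 cm.
Lens 2 is diverging, so f₂ = −10.2 cm.
Lens 2: 1/d_i2 = 1/f₂ − 1/d_o2 = 1/(-10.2) − 1/(36.31) = -0.1256, so d_i2 = -7.96 cm.
The final image is virtual, 7.96 cm to the left of lens 2 (overall magnification ≈ -0.056).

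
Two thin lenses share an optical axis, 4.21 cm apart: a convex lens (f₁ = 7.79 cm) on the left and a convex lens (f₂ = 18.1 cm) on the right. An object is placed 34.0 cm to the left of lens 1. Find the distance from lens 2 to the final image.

4.45 cm

Lens 1: 1/d_i1 = 1/f₁ − 1/d_o1 = 1/(7.79) − 1/(34.0) = 0.09896, so d_i1 = 10.11 cm.
The intermediate image is 10.11 cm to the right of lens 1, which lies 5.900 cm to the right of lens 2 — a virtual object — so d_o2 = −5.900 cm.
Lens 2: 1/d_i2 = 1/f₂ − 1/d_o2 = 1/(18.1) − 1/(-5.900) = 0.2247, so d_i2 = 4.45 cm.
The final image is real, 4.45 cm to the right of lens 2 (overall magnification ≈ -0.22).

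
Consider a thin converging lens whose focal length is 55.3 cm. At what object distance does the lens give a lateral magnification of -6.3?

64.1 cm

m = −d_i/d_o ⇒ d_i = −m·d_o.
1/f = 1/d_o + 1/d_i = 1/d_o − 1/(m·d_o) = (1 − 1/m)/d_o, so d_o = f(1 − 1/m) = (55.30)(1 − 1/(-6.3)) = 64.1 cm.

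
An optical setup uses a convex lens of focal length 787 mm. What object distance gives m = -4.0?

m = −d_i/d_o ⇒ d_i = −m·d_o.
1/f = 1/d_o + 1/d_i = 1/d_o − 1/(m·d_o) = (1 − 1/m)/d_o, so d_o = f(1 − 1/m) = (787.0)(1 − 1/(-4.0)) = 984 mm.

984 mm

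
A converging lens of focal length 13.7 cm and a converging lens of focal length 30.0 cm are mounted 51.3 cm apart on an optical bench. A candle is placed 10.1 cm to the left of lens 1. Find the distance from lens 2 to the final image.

45.1 cm

Lens 1: 1/d_i1 = 1/f₁ − 1/d_o1 = 1/(13.7) − 1/(10.1) = -0.02602, so d_i1 = -38.44 cm.
The intermediate image is 38.44 cm to the left of lens 1 (virtual), which is 51.3 − (-38.44) = 89.74 cm to the left of lens 2, so d_o2 = +89.74 cm.
Lens 2: 1/d_i2 = 1/f₂ − 1/d_o2 = 1/(30.0) − 1/(89.74) = 0.02219, so d_i2 = 45.1 cm.
The final image is real, 45.1 cm to the right of lens 2 (overall magnification ≈ -1.9).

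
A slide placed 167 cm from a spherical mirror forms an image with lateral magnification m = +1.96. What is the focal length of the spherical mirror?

m = −d_i/d_o ⇒ d_i = −m·d_o = −(+1.96)·(167) = -327.3 cm.
1/f = 1/d_o + 1/d_i = 1/(167) + 1/(-327.3) = 0.002933, so f = 341 cm.
Since f is positive, the spherical mirror is concave.

f = 341 cm (concave)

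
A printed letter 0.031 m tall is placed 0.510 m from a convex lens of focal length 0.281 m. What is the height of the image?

0.0380 m

1/d_i = 1/f − 1/d_o = 1/(0.2810) − 1/(0.510) = 1.598, so d_i = 0.6258 m.
m = −d_i/d_o = -1.227.
|h_i| = |m|·h_o = 1.227 × 0.031 = 0.0380 m. The image is real, inverted and enlarged, on the far side of the lens.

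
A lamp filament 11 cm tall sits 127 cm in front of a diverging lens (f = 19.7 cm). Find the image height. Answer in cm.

1.48 cm

For a diverging lens, f = -19.7 cm.
1/d_i = 1/f − 1/d_o = 1/(-19.70) − 1/(127) = -0.05864, so d_i = -17.05 cm.
m = −d_i/d_o = +0.1343.
|h_i| = |m|·h_o = 0.1343 × 11 = 1.48 cm. The image is virtual, upright and reduced, on the same side as the object.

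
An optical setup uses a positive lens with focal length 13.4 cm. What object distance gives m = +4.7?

m = −d_i/d_o ⇒ d_i = −m·d_o.
1/f = 1/d_o + 1/d_i = 1/d_o − 1/(m·d_o) = (1 − 1/m)/d_o, so d_o = f(1 − 1/m) = (13.40)(1 − 1/(+4.7)) = 10.5 cm.

10.5 cm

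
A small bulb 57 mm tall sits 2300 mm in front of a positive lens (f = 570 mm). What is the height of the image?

18.8 mm

1/d_i = 1/f − 1/d_o = 1/(570.0) − 1/(2300) = 0.001320, so d_i = 757.8 mm.
m = −d_i/d_o = -0.3295.
|h_i| = |m|·h_o = 0.3295 × 57 = 18.8 mm. The image is real, inverted and reduced, on the far side of the lens.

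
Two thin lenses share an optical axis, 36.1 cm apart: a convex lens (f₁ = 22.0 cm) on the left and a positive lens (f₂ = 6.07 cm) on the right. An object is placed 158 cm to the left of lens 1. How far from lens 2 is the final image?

14.3 cm

Lens 1: 1/d_i1 = 1/f₁ − 1/d_o1 = 1/(22.0) − 1/(158) = 0.03913, so d_i1 = 25.56 cm.
The intermediate image is 25.56 cm to the right of lens 1, which is 36.1 − (25.56) = 10.54 cm to the left of lens 2, so d_o2 = +10.54 cm.
Lens 2: 1/d_i2 = 1/f₂ − 1/d_o2 = 1/(6.07) − 1/(10.54) = 0.06987, so d_i2 = 14.3 cm.
The final image is real, 14.3 cm to the right of lens 2 (overall magnification ≈ 0.22).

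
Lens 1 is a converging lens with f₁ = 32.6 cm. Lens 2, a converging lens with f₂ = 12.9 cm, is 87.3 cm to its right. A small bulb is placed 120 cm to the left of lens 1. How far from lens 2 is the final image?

18.5 cm

Lens 1: 1/d_i1 = 1/f₁ − 1/d_o1 = 1/(32.6) − 1/(120) = 0.02234, so d_i1 = 44.76 cm.
The intermediate image is 44.76 cm to the right of lens 1, which is 87.3 − (44.76) = 42.54 cm to the left of lens 2, so d_o2 = +42.54 cm.
Lens 2: 1/d_i2 = 1/f₂ − 1/d_o2 = 1/(12.9) − 1/(42.54) = 0.05401, so d_i2 = 18.5 cm.
The final image is real, 18.5 cm to the right of lens 2 (overall magnification ≈ 0.16).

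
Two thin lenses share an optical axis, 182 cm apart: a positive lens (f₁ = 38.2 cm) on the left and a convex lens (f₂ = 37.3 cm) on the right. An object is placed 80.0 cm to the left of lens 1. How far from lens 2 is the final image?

Lens 1: 1/d_i1 = 1/f₁ − 1/d_o1 = 1/(38.2) − 1/(80.0) = 0.01368, so d_i1 = 73.11 cm.
The intermediate image is 73.11 cm to the right of lens 1, which is 182 − (73.11) = 108.9 cm to the left of lens 2, so d_o2 = +108.9 cm.
Lens 2: 1/d_i2 = 1/f₂ − 1/d_o2 = 1/(37.3) − 1/(108.9) = 0.01763, so d_i2 = 56.7 cm.
The final image is real, 56.7 cm to the right of lens 2 (overall magnification ≈ 0.48).

56.7 cm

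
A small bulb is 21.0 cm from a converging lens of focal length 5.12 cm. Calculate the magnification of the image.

1/d_i = 1/f − 1/d_o = 1/(5.120) − 1/(21.0) = 0.1477, so d_i = 6.771 cm.
m = −d_i/d_o = −(6.771)/(21.0) = -0.322.
The image is real, inverted and reduced, on the far side of the lens.

m = -0.322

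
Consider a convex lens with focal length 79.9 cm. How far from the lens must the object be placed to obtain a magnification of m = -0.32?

330 cm

m = −d_i/d_o ⇒ d_i = −m·d_o.
1/f = 1/d_o + 1/d_i = 1/d_o − 1/(m·d_o) = (1 − 1/m)/d_o, so d_o = f(1 − 1/m) = (79.90)(1 − 1/(-0.32)) = 330 cm.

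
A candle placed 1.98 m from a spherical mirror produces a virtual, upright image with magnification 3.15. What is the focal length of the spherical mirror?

m = −d_i/d_o ⇒ d_i = −m·d_o = −(+3.15)·(1.98) = -6.237 m.
1/f = 1/d_o + 1/d_i = 1/(1.98) + 1/(-6.237) = 0.3447, so f = 2.90 m.
Since f is positive, the spherical mirror is concave.

f = 2.90 m (concave)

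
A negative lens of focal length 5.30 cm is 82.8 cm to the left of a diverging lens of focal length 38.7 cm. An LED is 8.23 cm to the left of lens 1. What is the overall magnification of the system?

m = +0.122

f₁ = −5.30 cm (diverging).
Lens 1: 1/d_i1 = 1/(-5.30) − 1/(8.23) = -0.3102, so d_i1 = -3.224 cm; m₁ = −d_i1/d_o1 = +0.3917.
d_o2 = 82.8 − (-3.224) = 86.02 cm.
f₂ = −38.7 cm (diverging).
Lens 2: 1/d_i2 = 1/(-38.7) − 1/(86.02) = -0.03746, so d_i2 = -26.69 cm; m₂ = −d_i2/d_o2 = +0.3103.
m = m₁·m₂ = (+0.3917)(+0.3103) = +0.122.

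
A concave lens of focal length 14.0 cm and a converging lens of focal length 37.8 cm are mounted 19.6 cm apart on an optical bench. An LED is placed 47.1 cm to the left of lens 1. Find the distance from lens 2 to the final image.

Lens 1 is diverging, so f₁ = −14.0 cm.
Lens 1: 1/d_i1 = 1/f₁ − 1/d_o1 = 1/(-14.0) − 1/(47.1) = -0.09266, so d_i1 = -10.79 cm.
The intermediate image is 10.79 cm to the left of lens 1 (virtual), which is 19.6 − (-10.79) = 30.39 cm to the left of lens 2, so d_o2 = +30.39 cm.
Lens 2: 1/d_i2 = 1/f₂ − 1/d_o2 = 1/(37.8) − 1/(30.39) = -0.006451, so d_i2 = -155 cm.
The final image is virtual, 155 cm to the left of lens 2 (overall magnification ≈ 1.2).

155 cm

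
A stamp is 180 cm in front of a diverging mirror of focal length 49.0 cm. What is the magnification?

For a diverging mirror, f = -49.0 cm.
1/d_i = 1/f − 1/d_o = 1/(-49.00) − 1/(180) = -0.02596, so d_i = -38.52 cm.
m = −d_i/d_o = −(-38.52)/(180) = +0.214.
The image is virtual, upright and reduced, behind the mirror.

m = +0.214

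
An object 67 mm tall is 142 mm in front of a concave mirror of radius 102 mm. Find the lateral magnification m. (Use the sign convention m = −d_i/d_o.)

m = -0.560

f = R/2 = 102/2 = 51.00 mm.
1/d_i = 1/f − 1/d_o = 1/(51.00) − 1/(142) = 0.01257, so d_i = 79.58 mm.
m = −d_i/d_o = −(79.58)/(142) = -0.560.
The image is real, inverted and reduced, in front of the mirror.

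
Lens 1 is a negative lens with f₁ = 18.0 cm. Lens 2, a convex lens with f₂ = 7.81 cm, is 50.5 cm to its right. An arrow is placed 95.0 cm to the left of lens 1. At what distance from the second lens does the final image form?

8.86 cm

Lens 1 is diverging, so f₁ = −18.0 cm.
Lens 1: 1/d_i1 = 1/f₁ − 1/d_o1 = 1/(-18.0) − 1/(95.0) = -0.06608, so d_i1 = -15.13 cm.
The intermediate image is 15.13 cm to the left of lens 1 (virtual), which is 50.5 − (-15.13) = 65.63 cm to the left of lens 2, so d_o2 = +65.63 cm.
Lens 2: 1/d_i2 = 1/f₂ − 1/d_o2 = 1/(7.81) − 1/(65.63) = 0.1128, so d_i2 = 8.86 cm.
The final image is real, 8.86 cm to the right of lens 2 (overall magnification ≈ -0.022).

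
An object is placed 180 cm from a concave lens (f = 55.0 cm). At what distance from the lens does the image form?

For a concave lens, f = -55.0 cm.
Thin-lens equation: 1/d_i = 1/f − 1/d_o = 1/(-55.00) − 1/(180) = -0.01818 − 0.005556 = -0.02374, so d_i = -42.1 cm.
The image is virtual, upright and reduced, on the same side as the object.

42.1 cm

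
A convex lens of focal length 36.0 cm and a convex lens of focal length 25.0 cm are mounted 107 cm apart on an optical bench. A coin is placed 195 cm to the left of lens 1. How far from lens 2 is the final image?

41.5 cm

Lens 1: 1/d_i1 = 1/f₁ − 1/d_o1 = 1/(36.0) − 1/(195) = 0.02265, so d_i1 = 44.15 cm.
The intermediate image is 44.15 cm to the right of lens 1, which is 107 − (44.15) = 62.85 cm to the left of lens 2, so d_o2 = +62.85 cm.
Lens 2: 1/d_i2 = 1/f₂ − 1/d_o2 = 1/(25.0) − 1/(62.85) = 0.02409, so d_i2 = 41.5 cm.
The final image is real, 41.5 cm to the right of lens 2 (overall magnification ≈ 0.15).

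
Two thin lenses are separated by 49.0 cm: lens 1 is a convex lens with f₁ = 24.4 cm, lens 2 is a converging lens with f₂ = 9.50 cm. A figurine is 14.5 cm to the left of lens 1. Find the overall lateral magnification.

m = -0.311

Lens 1: 1/d_i1 = 1/(24.4) − 1/(14.5) = -0.02798, so d_i1 = -35.74 cm; m₁ = −d_i1/d_o1 = +2.465.
d_o2 = 49.0 − (-35.74) = 84.74 cm.
Lens 2: 1/d_i2 = 1/(9.50) − 1/(84.74) = 0.09346, so d_i2 = 10.70 cm; m₂ = −d_i2/d_o2 = -0.1263.
m = m₁·m₂ = (+2.465)(-0.1263) = -0.311.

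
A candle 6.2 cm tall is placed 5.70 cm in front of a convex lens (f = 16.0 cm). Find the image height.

1/d_i = 1/f − 1/d_o = 1/(16.00) − 1/(5.70) = -0.1129, so d_i = -8.854 cm.
m = −d_i/d_o = +1.553.
|h_i| = |m|·h_o = 1.553 × 6.2 = 9.63 cm. The image is virtual, upright and enlarged, on the same side as the object.

9.63 cm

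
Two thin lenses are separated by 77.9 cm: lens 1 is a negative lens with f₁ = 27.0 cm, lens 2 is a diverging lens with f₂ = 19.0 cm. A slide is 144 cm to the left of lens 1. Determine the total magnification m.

m = +0.0251

f₁ = −27.0 cm (diverging).
Lens 1: 1/d_i1 = 1/(-27.0) − 1/(144) = -0.04398, so d_i1 = -22.74 cm; m₁ = −d_i1/d_o1 = +0.1579.
d_o2 = 77.9 − (-22.74) = 100.6 cm.
f₂ = −19.0 cm (diverging).
Lens 2: 1/d_i2 = 1/(-19.0) − 1/(100.6) = -0.06257, so d_i2 = -15.98 cm; m₂ = −d_i2/d_o2 = +0.1589.
m = m₁·m₂ = (+0.1579)(+0.1589) = +0.0251.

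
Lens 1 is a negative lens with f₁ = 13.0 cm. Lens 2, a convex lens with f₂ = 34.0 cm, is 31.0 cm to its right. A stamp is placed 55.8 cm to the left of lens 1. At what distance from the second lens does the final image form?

187 cm

Lens 1 is diverging, so f₁ = −13.0 cm.
Lens 1: 1/d_i1 = 1/f₁ − 1/d_o1 = 1/(-13.0) − 1/(55.8) = -0.09484, so d_i1 = -10.54 cm.
The intermediate image is 10.54 cm to the left of lens 1 (virtual), which is 31.0 − (-10.54) = 41.54 cm to the left of lens 2, so d_o2 = +41.54 cm.
Lens 2: 1/d_i2 = 1/f₂ − 1/d_o2 = 1/(34.0) − 1/(41.54) = 0.005339, so d_i2 = 187 cm.
The final image is real, 187 cm to the right of lens 2 (overall magnification ≈ -0.85).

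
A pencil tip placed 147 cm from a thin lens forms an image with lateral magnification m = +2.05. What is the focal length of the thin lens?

f = 287 cm (converging)

m = −d_i/d_o ⇒ d_i = −m·d_o = −(+2.05)·(147) = -301.3 cm.
1/f = 1/d_o + 1/d_i = 1/(147) + 1/(-301.3) = 0.003484, so f = 287 cm.
Since f is positive, the thin lens is converging.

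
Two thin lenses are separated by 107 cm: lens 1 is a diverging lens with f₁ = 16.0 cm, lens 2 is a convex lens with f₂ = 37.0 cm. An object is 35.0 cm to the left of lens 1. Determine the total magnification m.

m = -0.143

f₁ = −16.0 cm (diverging).
Lens 1: 1/d_i1 = 1/(-16.0) − 1/(35.0) = -0.09107, so d_i1 = -10.98 cm; m₁ = −d_i1/d_o1 = +0.3137.
d_o2 = 107 − (-10.98) = 118.0 cm.
Lens 2: 1/d_i2 = 1/(37.0) − 1/(118.0) = 0.01855, so d_i2 = 53.90 cm; m₂ = −d_i2/d_o2 = -0.4568.
m = m₁·m₂ = (+0.3137)(-0.4568) = -0.143.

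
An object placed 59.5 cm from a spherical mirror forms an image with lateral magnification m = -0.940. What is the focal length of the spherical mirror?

f = 28.8 cm (concave)

m = −d_i/d_o ⇒ d_i = −m·d_o = −(-0.940)·(59.5) = 55.93 cm.
1/f = 1/d_o + 1/d_i = 1/(59.5) + 1/(55.93) = 0.03469, so f = 28.8 cm.
Since f is positive, the spherical mirror is concave.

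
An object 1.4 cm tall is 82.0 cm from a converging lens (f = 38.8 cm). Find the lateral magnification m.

m = -0.898

1/d_i = 1/f − 1/d_o = 1/(38.80) − 1/(82.0) = 0.01358, so d_i = 73.65 cm.
m = −d_i/d_o = −(73.65)/(82.0) = -0.898.
The image is real, inverted and reduced, on the far side of the lens.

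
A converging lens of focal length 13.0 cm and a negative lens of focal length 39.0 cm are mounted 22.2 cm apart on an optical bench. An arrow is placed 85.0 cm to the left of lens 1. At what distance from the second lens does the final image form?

5.83 cm

Lens 1: 1/d_i1 = 1/f₁ − 1/d_o1 = 1/(13.0) − 1/(85.0) = 0.06516, so d_i1 = 15.35 cm.
The intermediate image is 15.35 cm to the right of lens 1, which is 22.2 − (15.35) = 6.850 cm to the left of lens 2, so d_o2 = +6.850 cm.
Lens 2 is diverging, so f₂ = −39.0 cm.
Lens 2: 1/d_i2 = 1/f₂ − 1/d_o2 = 1/(-39.0) − 1/(6.850) = -0.1716, so d_i2 = -5.83 cm.
The final image is virtual, 5.83 cm to the left of lens 2 (overall magnification ≈ -0.15).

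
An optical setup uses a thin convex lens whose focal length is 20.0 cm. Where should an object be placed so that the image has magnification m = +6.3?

m = −d_i/d_o ⇒ d_i = −m·d_o.
1/f = 1/d_o + 1/d_i = 1/d_o − 1/(m·d_o) = (1 − 1/m)/d_o, so d_o = f(1 − 1/m) = (20.00)(1 − 1/(+6.3)) = 16.8 cm.

16.8 cm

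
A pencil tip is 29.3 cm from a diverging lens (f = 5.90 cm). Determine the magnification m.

m = +0.168

For a diverging lens, f = -5.90 cm.
1/d_i = 1/f − 1/d_o = 1/(-5.900) − 1/(29.3) = -0.2036, so d_i = -4.911 cm.
m = −d_i/d_o = −(-4.911)/(29.3) = +0.168.
The image is virtual, upright and reduced, on the same side as the object.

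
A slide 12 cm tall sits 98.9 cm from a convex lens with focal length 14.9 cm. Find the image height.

1/d_i = 1/f − 1/d_o = 1/(14.90) − 1/(98.9) = 0.05700, so d_i = 17.54 cm.
m = −d_i/d_o = -0.1774.
|h_i| = |m|·h_o = 0.1774 × 12 = 2.13 cm. The image is real, inverted and reduced, on the far side of the lens.

2.13 cm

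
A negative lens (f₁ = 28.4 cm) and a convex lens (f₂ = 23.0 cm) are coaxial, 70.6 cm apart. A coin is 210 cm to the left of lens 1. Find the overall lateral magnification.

f₁ = −28.4 cm (diverging).
Lens 1: 1/d_i1 = 1/(-28.4) − 1/(210) = -0.03997, so d_i1 = -25.02 cm; m₁ = −d_i1/d_o1 = +0.1191.
d_o2 = 70.6 − (-25.02) = 95.62 cm.
Lens 2: 1/d_i2 = 1/(23.0) − 1/(95.62) = 0.03302, so d_i2 = 30.28 cm; m₂ = −d_i2/d_o2 = -0.3167.
m = m₁·m₂ = (+0.1191)(-0.3167) = -0.0377.

m = -0.0377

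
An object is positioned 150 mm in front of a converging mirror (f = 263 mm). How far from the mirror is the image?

349 mm

Mirror equation: 1/v = 1/f − 1/u = 1/(263.0) − 1/(150) = 0.003802 − 0.006667 = -0.002864, so v = -349 mm.
The image is virtual, upright and enlarged, behind the mirror.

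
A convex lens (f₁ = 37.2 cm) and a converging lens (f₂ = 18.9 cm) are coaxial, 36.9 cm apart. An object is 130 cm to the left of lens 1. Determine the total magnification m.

m = -0.222

Lens 1: 1/d_i1 = 1/(37.2) − 1/(130) = 0.01919, so d_i1 = 52.11 cm; m₁ = −d_i1/d_o1 = -0.4008.
d_o2 = 36.9 − (52.11) = -15.21 cm (virtual object).
Lens 2: 1/d_i2 = 1/(18.9) − 1/(-15.21) = 0.1187, so d_i2 = 8.428 cm; m₂ = −d_i2/d_o2 = +0.5541.
m = m₁·m₂ = (-0.4008)(+0.5541) = -0.222.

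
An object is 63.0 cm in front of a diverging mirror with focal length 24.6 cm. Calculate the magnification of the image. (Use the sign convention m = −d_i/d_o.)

m = +0.281

For a diverging mirror, f = -24.6 cm.
1/d_i = 1/f − 1/d_o = 1/(-24.60) − 1/(63.0) = -0.05652, so d_i = -17.69 cm.
m = −d_i/d_o = −(-17.69)/(63.0) = +0.281.
The image is virtual, upright and reduced, behind the mirror.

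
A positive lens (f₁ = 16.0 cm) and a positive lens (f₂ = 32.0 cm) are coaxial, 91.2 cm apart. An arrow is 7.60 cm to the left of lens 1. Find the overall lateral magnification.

Lens 1: 1/d_i1 = 1/(16.0) − 1/(7.60) = -0.06908, so d_i1 = -14.48 cm; m₁ = −d_i1/d_o1 = +1.905.
d_o2 = 91.2 − (-14.48) = 105.7 cm.
Lens 2: 1/d_i2 = 1/(32.0) − 1/(105.7) = 0.02179, so d_i2 = 45.89 cm; m₂ = −d_i2/d_o2 = -0.4342.
m = m₁·m₂ = (+1.905)(-0.4342) = -0.827.

m = -0.827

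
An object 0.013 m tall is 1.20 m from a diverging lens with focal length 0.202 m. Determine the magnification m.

For a diverging lens, f = -0.202 m.
1/d_i = 1/f − 1/d_o = 1/(-0.2020) − 1/(1.20) = -5.784, so d_i = -0.1729 m.
m = −d_i/d_o = −(-0.1729)/(1.20) = +0.144.
The image is virtual, upright and reduced, on the same side as the object.

m = +0.144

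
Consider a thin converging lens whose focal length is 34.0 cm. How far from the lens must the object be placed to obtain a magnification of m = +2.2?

m = −d_i/d_o ⇒ d_i = −m·d_o.
1/f = 1/d_o + 1/d_i = 1/d_o − 1/(m·d_o) = (1 − 1/m)/d_o, so d_o = f(1 − 1/m) = (34.00)(1 − 1/(+2.2)) = 18.5 cm.

18.5 cm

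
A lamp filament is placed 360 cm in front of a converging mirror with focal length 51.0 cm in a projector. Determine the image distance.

Mirror equation: 1/v = 1/f − 1/u = 1/(51.00) − 1/(360) = 0.01961 − 0.002778 = 0.01683, so v = 59.4 cm.
The image is real, inverted and reduced, in front of the mirror.

59.4 cm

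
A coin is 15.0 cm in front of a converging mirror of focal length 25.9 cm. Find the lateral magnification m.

m = +2.38

1/d_i = 1/f − 1/d_o = 1/(25.90) − 1/(15.0) = -0.02806, so d_i = -35.64 cm.
m = −d_i/d_o = −(-35.64)/(15.0) = +2.38.
The image is virtual, upright and enlarged, behind the mirror.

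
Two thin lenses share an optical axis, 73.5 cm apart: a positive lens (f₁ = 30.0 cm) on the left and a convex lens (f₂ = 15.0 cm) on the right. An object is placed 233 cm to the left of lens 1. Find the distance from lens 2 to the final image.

24.3 cm

Lens 1: 1/d_i1 = 1/f₁ − 1/d_o1 = 1/(30.0) − 1/(233) = 0.02904, so d_i1 = 34.43 cm.
The intermediate image is 34.43 cm to the right of lens 1, which is 73.5 − (34.43) = 39.07 cm to the left of lens 2, so d_o2 = +39.07 cm.
Lens 2: 1/d_i2 = 1/f₂ − 1/d_o2 = 1/(15.0) − 1/(39.07) = 0.04107, so d_i2 = 24.3 cm.
The final image is real, 24.3 cm to the right of lens 2 (overall magnification ≈ 0.092).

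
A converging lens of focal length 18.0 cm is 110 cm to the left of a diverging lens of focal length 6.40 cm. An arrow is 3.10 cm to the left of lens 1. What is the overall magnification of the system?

Lens 1: 1/d_i1 = 1/(18.0) − 1/(3.10) = -0.2670, so d_i1 = -3.745 cm; m₁ = −d_i1/d_o1 = +1.208.
d_o2 = 110 − (-3.745) = 113.7 cm.
f₂ = −6.40 cm (diverging).
Lens 2: 1/d_i2 = 1/(-6.40) − 1/(113.7) = -0.1650, so d_i2 = -6.059 cm; m₂ = −d_i2/d_o2 = +0.05329.
m = m₁·m₂ = (+1.208)(+0.05329) = +0.0644.

m = +0.0644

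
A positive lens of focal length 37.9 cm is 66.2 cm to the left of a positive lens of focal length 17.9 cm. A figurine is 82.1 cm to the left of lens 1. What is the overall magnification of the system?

m = -0.695

Lens 1: 1/d_i1 = 1/(37.9) − 1/(82.1) = 0.01420, so d_i1 = 70.40 cm; m₁ = −d_i1/d_o1 = -0.8575.
d_o2 = 66.2 − (70.40) = -4.200 cm (virtual object).
Lens 2: 1/d_i2 = 1/(17.9) − 1/(-4.200) = 0.2940, so d_i2 = 3.402 cm; m₂ = −d_i2/d_o2 = +0.8100.
m = m₁·m₂ = (-0.8575)(+0.8100) = -0.695.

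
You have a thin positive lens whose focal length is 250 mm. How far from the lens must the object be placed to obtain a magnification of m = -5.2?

298 mm

m = −d_i/d_o ⇒ d_i = −m·d_o.
1/f = 1/d_o + 1/d_i = 1/d_o − 1/(m·d_o) = (1 − 1/m)/d_o, so d_o = f(1 − 1/m) = (250.0)(1 − 1/(-5.2)) = 298 mm.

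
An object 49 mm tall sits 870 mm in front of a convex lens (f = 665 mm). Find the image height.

159 mm

1/d_i = 1/f − 1/d_o = 1/(665.0) − 1/(870) = 0.0003543, so d_i = 2822 mm.
m = −d_i/d_o = -3.244.
|h_i| = |m|·h_o = 3.244 × 49 = 159 mm. The image is real, inverted and enlarged, on the far side of the lens.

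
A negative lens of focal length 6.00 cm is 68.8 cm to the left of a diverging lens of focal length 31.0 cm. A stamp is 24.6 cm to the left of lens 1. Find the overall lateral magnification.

f₁ = −6.00 cm (diverging).
Lens 1: 1/d_i1 = 1/(-6.00) − 1/(24.6) = -0.2073, so d_i1 = -4.824 cm; m₁ = −d_i1/d_o1 = +0.1961.
d_o2 = 68.8 − (-4.824) = 73.62 cm.
f₂ = −31.0 cm (diverging).
Lens 2: 1/d_i2 = 1/(-31.0) − 1/(73.62) = -0.04584, so d_i2 = -21.81 cm; m₂ = −d_i2/d_o2 = +0.2963.
m = m₁·m₂ = (+0.1961)(+0.2963) = +0.0581.

m = +0.0581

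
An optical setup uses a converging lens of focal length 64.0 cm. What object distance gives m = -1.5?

107 cm

m = −d_i/d_o ⇒ d_i = −m·d_o.
1/f = 1/d_o + 1/d_i = 1/d_o − 1/(m·d_o) = (1 − 1/m)/d_o, so d_o = f(1 − 1/m) = (64.00)(1 − 1/(-1.5)) = 107 cm.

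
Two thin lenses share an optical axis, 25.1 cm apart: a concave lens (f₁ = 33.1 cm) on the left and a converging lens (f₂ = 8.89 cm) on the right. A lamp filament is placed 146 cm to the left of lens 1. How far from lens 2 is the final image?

Lens 1 is diverging, so f₁ = −33.1 cm.
Lens 1: 1/d_i1 = 1/f₁ − 1/d_o1 = 1/(-33.1) − 1/(146) = -0.03706, so d_i1 = -26.98 cm.
The intermediate image is 26.98 cm to the left of lens 1 (virtual), which is 25.1 − (-26.98) = 52.08 cm to the left of lens 2, so d_o2 = +52.08 cm.
Lens 2: 1/d_i2 = 1/f₂ − 1/d_o2 = 1/(8.89) − 1/(52.08) = 0.09328, so d_i2 = 10.7 cm.
The final image is real, 10.7 cm to the right of lens 2 (overall magnification ≈ -0.038).

10.7 cm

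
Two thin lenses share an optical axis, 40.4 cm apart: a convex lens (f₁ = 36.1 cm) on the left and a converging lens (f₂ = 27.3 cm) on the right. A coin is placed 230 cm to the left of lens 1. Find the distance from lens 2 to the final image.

Lens 1: 1/d_i1 = 1/f₁ − 1/d_o1 = 1/(36.1) − 1/(230) = 0.02335, so d_i1 = 42.82 cm.
The intermediate image is 42.82 cm to the right of lens 1, which lies 2.420 cm to the right of lens 2 — a virtual object — so d_o2 = −2.420 cm.
Lens 2: 1/d_i2 = 1/f₂ − 1/d_o2 = 1/(27.3) − 1/(-2.420) = 0.4499, so d_i2 = 2.22 cm.
The final image is real, 2.22 cm to the right of lens 2 (overall magnification ≈ -0.17).

2.22 cm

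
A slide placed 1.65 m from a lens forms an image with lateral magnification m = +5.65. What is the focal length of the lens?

f = 2.00 m (converging)

m = −d_i/d_o ⇒ d_i = −m·d_o = −(+5.65)·(1.65) = -9.323 m.
1/f = 1/d_o + 1/d_i = 1/(1.65) + 1/(-9.323) = 0.4988, so f = 2.00 m.
Since f is positive, the lens is converging.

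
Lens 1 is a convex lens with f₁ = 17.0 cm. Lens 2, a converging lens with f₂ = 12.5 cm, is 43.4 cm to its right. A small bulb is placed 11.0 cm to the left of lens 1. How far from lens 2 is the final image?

Lens 1: 1/d_i1 = 1/f₁ − 1/d_o1 = 1/(17.0) − 1/(11.0) = -0.03209, so d_i1 = -31.17 cm.
The intermediate image is 31.17 cm to the left of lens 1 (virtual), which is 43.4 − (-31.17) = 74.57 cm to the left of lens 2, so d_o2 = +74.57 cm.
Lens 2: 1/d_i2 = 1/f₂ − 1/d_o2 = 1/(12.5) − 1/(74.57) = 0.06659, so d_i2 = 15.0 cm.
The final image is real, 15.0 cm to the right of lens 2 (overall magnification ≈ -0.57).

15.0 cm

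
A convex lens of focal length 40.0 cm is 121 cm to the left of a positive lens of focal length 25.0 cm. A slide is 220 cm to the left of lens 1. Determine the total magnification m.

m = +0.118

Lens 1: 1/d_i1 = 1/(40.0) − 1/(220) = 0.02045, so d_i1 = 48.89 cm; m₁ = −d_i1/d_o1 = -0.2222.
d_o2 = 121 − (48.89) = 72.11 cm.
Lens 2: 1/d_i2 = 1/(25.0) − 1/(72.11) = 0.02613, so d_i2 = 38.27 cm; m₂ = −d_i2/d_o2 = -0.5307.
m = m₁·m₂ = (-0.2222)(-0.5307) = +0.118.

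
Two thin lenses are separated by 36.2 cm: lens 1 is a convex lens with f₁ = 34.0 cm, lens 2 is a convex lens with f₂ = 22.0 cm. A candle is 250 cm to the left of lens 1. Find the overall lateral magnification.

m = -0.138

Lens 1: 1/d_i1 = 1/(34.0) − 1/(250) = 0.02541, so d_i1 = 39.35 cm; m₁ = −d_i1/d_o1 = -0.1574.
d_o2 = 36.2 − (39.35) = -3.150 cm (virtual object).
Lens 2: 1/d_i2 = 1/(22.0) − 1/(-3.150) = 0.3629, so d_i2 = 2.755 cm; m₂ = −d_i2/d_o2 = +0.8748.
m = m₁·m₂ = (-0.1574)(+0.8748) = -0.138.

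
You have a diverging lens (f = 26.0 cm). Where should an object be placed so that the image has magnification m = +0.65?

14.0 cm

For a diverging lens, f = -26.0 cm.
m = −d_i/d_o ⇒ d_i = −m·d_o.
1/f = 1/d_o + 1/d_i = 1/d_o − 1/(m·d_o) = (1 − 1/m)/d_o, so d_o = f(1 − 1/m) = (-26.00)(1 − 1/(+0.65)) = 14.0 cm.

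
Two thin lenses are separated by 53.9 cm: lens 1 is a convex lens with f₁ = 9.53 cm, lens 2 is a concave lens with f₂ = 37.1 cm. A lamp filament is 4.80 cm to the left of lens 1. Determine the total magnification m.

m = +0.743

Lens 1: 1/d_i1 = 1/(9.53) − 1/(4.80) = -0.1034, so d_i1 = -9.671 cm; m₁ = −d_i1/d_o1 = +2.015.
d_o2 = 53.9 − (-9.671) = 63.57 cm.
f₂ = −37.1 cm (diverging).
Lens 2: 1/d_i2 = 1/(-37.1) − 1/(63.57) = -0.04268, so d_i2 = -23.43 cm; m₂ = −d_i2/d_o2 = +0.3685.
m = m₁·m₂ = (+2.015)(+0.3685) = +0.743.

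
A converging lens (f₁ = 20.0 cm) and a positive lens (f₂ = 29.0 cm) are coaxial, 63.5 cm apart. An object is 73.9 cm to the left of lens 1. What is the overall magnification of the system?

m = +1.52

Lens 1: 1/d_i1 = 1/(20.0) − 1/(73.9) = 0.03647, so d_i1 = 27.42 cm; m₁ = −d_i1/d_o1 = -0.3710.
d_o2 = 63.5 − (27.42) = 36.08 cm.
Lens 2: 1/d_i2 = 1/(29.0) − 1/(36.08) = 0.006767, so d_i2 = 147.8 cm; m₂ = −d_i2/d_o2 = -4.096.
m = m₁·m₂ = (-0.3710)(-4.096) = +1.52.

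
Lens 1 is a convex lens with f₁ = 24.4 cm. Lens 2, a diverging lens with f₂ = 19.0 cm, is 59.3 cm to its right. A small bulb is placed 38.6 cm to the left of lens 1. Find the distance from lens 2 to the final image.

11.2 cm

Lens 1: 1/d_i1 = 1/f₁ − 1/d_o1 = 1/(24.4) − 1/(38.6) = 0.01508, so d_i1 = 66.33 cm.
The intermediate image is 66.33 cm to the right of lens 1, which lies 7.030 cm to the right of lens 2 — a virtual object — so d_o2 = −7.030 cm.
Lens 2 is diverging, so f₂ = −19.0 cm.
Lens 2: 1/d_i2 = 1/f₂ − 1/d_o2 = 1/(-19.0) − 1/(-7.030) = 0.08962, so d_i2 = 11.2 cm.
The final image is real, 11.2 cm to the right of lens 2 (overall magnification ≈ -2.7).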